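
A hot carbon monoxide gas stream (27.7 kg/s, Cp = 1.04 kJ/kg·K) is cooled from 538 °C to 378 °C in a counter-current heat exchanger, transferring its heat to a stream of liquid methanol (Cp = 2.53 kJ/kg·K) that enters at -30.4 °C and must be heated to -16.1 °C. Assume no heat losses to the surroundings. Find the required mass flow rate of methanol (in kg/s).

Heat released by hot stream: Q = 27.7 × 1.04 × (538 − 378) = 4609.3 kJ/s
Energy balance on cold side (adiabatic exchanger): Q = ṁ_c·Cp_c·(T_c,out − T_c,in)
ṁ_c = 4609.3 / [2.53 × (-16.1 − -30.4)] = 127.4 kg/s

ṁ_c = 127 kg/s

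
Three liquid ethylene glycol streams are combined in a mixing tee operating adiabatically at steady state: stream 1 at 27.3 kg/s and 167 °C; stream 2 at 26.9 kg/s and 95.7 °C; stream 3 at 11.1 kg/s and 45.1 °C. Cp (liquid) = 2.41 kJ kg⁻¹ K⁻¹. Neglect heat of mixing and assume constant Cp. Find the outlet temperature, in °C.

Energy balance with Q = 0: Σ ṁᵢCp,ᵢ(T_out − Tᵢ) = 0
T_out = Σ ṁᵢCp,ᵢTᵢ / Σ ṁᵢCp,ᵢ
      = 18398 / 157.37 = 116.91 °C

T_out = 117 °C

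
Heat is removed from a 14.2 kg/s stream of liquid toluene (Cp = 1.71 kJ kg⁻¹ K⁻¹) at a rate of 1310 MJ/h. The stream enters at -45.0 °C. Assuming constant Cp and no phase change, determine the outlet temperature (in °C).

T_out = -60.0 °C

Q = 1310 MJ/h = 363.89 kJ/s
ΔT = Q/(ṁ·Cp) = 363.89/(14.2×1.71) = 14.986 K
T_out = -45.0 − 14.986 = -59.986 °C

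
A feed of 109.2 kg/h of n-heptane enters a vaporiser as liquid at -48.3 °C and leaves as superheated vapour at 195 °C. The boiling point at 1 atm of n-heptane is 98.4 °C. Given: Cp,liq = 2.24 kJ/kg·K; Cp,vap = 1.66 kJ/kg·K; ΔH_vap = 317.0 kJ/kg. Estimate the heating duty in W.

liquid -48.3→98.4 °C: 328.61 kJ/kg
vaporisation at 98.4 °C: 317 kJ/kg
vapour 98.4→195 °C: 160.36 kJ/kg
Δh = 328.61 + 317 + 160.36 = 805.96 kJ/kg
Q = ṁ·Δh = 109.2 kg/h × 805.96 kJ/kg = 88011 kJ/h
|Q| = 24.448 kW = 24448 W

Q = 24400 W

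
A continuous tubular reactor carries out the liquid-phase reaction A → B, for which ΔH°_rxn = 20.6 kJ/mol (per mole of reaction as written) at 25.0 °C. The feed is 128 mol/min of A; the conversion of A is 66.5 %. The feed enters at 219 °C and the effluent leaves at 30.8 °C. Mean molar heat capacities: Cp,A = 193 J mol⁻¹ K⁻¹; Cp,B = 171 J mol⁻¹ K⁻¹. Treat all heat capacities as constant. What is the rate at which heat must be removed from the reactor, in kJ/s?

Q_out = 48.4 kJ/s

Extent of reaction ξ = 0.665 × 128 = 85.12 mol/min
Reaction term: ξ·ΔH°_rxn = 85.12 × 20.6 = 1753.5 kJ/min
Sensible, feed 219→25 °C: -4792.6 kJ/min
Outlet flows (mol/min): A 42.88, B 85.12
Sensible, products 25→30.8 °C: 132.42 kJ/min
Q = ΔH = -2906.7 kJ/min = -48.445 kW
Heat removed = 48.445 kJ/s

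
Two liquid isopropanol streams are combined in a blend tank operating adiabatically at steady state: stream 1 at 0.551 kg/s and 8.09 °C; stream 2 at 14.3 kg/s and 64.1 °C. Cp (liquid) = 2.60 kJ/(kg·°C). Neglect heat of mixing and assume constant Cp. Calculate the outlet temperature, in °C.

Adiabatic, steady state ⇒ Σ ṁᵢCp,ᵢ(T_out − Tᵢ) = 0
Σ ṁᵢCp,ᵢTᵢ = 0.551×2.60×8.09 + 14.3×2.60×64.1 = 2394.8
Σ ṁᵢCp,ᵢ = 0.551×2.60 + 14.3×2.60 = 38.613
T_out = 2394.8 / 38.613 = 62.022 °C

T_out = 62.0 °C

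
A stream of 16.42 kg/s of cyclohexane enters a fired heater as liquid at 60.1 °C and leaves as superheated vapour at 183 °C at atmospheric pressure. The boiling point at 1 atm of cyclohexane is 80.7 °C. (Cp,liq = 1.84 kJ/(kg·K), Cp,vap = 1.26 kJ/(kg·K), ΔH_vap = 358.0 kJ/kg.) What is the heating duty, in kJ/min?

Q = 517000 kJ/min

liquid 60.1→80.7 °C: 37.904 kJ/kg
vaporisation at 80.7 °C: 358 kJ/kg
vapour 80.7→183 °C: 128.9 kJ/kg
Δh = 37.904 + 358 + 128.9 = 524.8 kJ/kg
Q = ṁ·Δh = 16.42 kg/s × 524.8 kJ/kg = 8617.2 kJ/s
|Q| = 8617.2 kW = 517030 kJ/min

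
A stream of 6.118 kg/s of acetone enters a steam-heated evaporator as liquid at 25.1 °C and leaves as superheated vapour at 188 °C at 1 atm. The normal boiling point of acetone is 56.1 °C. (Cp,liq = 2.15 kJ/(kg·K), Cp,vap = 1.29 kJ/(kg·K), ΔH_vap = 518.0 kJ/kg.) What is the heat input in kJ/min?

Q = 277000 kJ/min

liquid 25.1→56.1 °C: 66.65 kJ/kg
vaporisation at 56.1 °C: 518 kJ/kg
vapour 56.1→188 °C: 170.15 kJ/kg
Δh = 66.65 + 518 + 170.15 = 754.8 kJ/kg
Q = ṁ·Δh = 6.118 kg/s × 754.8 kJ/kg = 4617.9 kJ/s
|Q| = 4617.9 kW = 277070 kJ/min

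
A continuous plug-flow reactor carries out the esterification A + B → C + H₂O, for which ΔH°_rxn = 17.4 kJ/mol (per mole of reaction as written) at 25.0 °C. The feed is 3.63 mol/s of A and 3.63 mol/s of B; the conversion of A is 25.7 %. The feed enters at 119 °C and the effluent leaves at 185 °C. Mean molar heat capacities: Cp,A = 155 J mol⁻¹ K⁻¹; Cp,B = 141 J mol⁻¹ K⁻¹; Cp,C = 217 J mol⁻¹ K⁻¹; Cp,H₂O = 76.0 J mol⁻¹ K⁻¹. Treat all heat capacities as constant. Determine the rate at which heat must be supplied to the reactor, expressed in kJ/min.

Extent of reaction ξ = 0.257 × 3.63 = 0.93291 mol/s
Reaction term: ξ·ΔH°_rxn = 0.93291 × 17.4 = 16.233 kJ/s
Sensible, feed 119→25 °C: -101 kJ/s
Outlet flows (mol/s): A 2.6971, B 2.6971, C 0.93291, H₂O 0.93291
Sensible, products 25→185 °C: 171.47 kJ/s
Q = ΔH = 86.701 kJ/s = 86.701 kW
Heat supplied = 5202 kJ/min

Q_in = 5200 kJ/min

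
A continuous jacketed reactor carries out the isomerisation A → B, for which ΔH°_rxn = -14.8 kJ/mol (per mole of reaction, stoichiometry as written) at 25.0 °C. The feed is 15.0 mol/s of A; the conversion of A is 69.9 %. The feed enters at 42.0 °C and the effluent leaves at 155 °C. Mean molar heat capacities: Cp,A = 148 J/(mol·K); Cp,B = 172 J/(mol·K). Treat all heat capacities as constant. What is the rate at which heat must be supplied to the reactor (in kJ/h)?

Extent of reaction ξ = 0.699 × 15.0 = 10.485 mol/s
Reaction term: ξ·ΔH°_rxn = 10.485 × -14.8 = -155.18 kJ/s
Sensible, feed 42.0→25 °C: -37.74 kJ/s
Outlet flows (mol/s): A 4.515, B 10.485
Sensible, products 25→155 °C: 321.31 kJ/s
Q = ΔH = 128.4 kJ/s = 128.4 kW
Heat supplied = 462220 kJ/h

Q_in = 462000 kJ/h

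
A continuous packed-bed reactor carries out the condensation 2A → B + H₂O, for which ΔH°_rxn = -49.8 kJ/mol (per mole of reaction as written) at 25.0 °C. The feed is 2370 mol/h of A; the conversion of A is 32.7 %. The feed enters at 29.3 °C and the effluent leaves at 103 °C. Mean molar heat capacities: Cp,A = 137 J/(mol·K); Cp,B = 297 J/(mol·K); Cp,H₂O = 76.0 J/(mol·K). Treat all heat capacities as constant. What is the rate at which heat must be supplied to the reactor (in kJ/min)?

Extent of reaction ξ = 0.327 × 2370 / 2 = 387.5 mol/h
Reaction term: ξ·ΔH°_rxn = 387.5 × -49.8 = -19297 kJ/h
Sensible, feed 29.3→25 °C: -1396.2 kJ/h
Outlet flows (mol/h): A 1595, B 387.5, H₂O 387.5
Sensible, products 25→103 °C: 28318 kJ/h
Q = ΔH = 7624.6 kJ/h = 2.118 kW
Heat supplied = 127.08 kJ/min

Q_in = 127 kJ/min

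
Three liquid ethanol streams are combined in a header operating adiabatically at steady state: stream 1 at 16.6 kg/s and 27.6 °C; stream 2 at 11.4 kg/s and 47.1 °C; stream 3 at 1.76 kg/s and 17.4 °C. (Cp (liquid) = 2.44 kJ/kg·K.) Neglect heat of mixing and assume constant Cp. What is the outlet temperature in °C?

Adiabatic, steady state ⇒ Σ ṁᵢCp,ᵢ(T_out − Tᵢ) = 0
Σ ṁᵢCp,ᵢTᵢ = 16.6×2.44×27.6 + 11.4×2.44×47.1 + 1.76×2.44×17.4 = 2502.8
Σ ṁᵢCp,ᵢ = 16.6×2.44 + 11.4×2.44 + 1.76×2.44 = 72.614
T_out = 2502.8 / 72.614 = 34.467 °C

T_out = 34.5 °C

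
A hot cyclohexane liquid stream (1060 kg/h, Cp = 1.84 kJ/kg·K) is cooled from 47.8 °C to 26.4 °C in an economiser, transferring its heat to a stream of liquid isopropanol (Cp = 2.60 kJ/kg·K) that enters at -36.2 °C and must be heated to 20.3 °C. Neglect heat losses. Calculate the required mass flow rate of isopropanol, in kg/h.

ṁ_c = 284 kg/h

Heat released by hot stream: Q = 1060 × 1.84 × (47.8 − 26.4) = 41739 kJ/h
Energy balance on cold side (adiabatic exchanger): Q = ṁ_c·Cp_c·(T_c,out − T_c,in)
ṁ_c = 41739 / [2.60 × (20.3 − -36.2)] = 284.13 kg/h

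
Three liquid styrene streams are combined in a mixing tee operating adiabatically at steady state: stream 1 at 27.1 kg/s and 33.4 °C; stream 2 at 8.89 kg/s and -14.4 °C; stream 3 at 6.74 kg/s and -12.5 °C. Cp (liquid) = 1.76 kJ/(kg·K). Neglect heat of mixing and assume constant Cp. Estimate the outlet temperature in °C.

T_out = 16.2 °C

No heat crosses the boundary, so H_out = H_in.
Σ ṁᵢCp,ᵢTᵢ = 27.1×1.76×33.4 + 8.89×1.76×-14.4 + 6.74×1.76×-12.5 = 1219.5
Σ ṁᵢCp,ᵢ = 27.1×1.76 + 8.89×1.76 + 6.74×1.76 = 75.205
T_out = 1219.5 / 75.205 = 16.215 °C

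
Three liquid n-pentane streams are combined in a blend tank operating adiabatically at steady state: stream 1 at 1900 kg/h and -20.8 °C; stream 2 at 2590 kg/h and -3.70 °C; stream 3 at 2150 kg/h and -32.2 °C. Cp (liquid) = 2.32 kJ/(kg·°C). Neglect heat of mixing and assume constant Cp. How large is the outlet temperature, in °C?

No heat crosses the boundary, so H_out = H_in.
Σ ṁᵢCp,ᵢTᵢ = 1900×2.32×-20.8 + 2590×2.32×-3.70 + 2150×2.32×-32.2 = -274530
Σ ṁᵢCp,ᵢ = 1900×2.32 + 2590×2.32 + 2150×2.32 = 15405
T_out = -274530 / 15405 = -17.821 °C

T_out = -17.8 °C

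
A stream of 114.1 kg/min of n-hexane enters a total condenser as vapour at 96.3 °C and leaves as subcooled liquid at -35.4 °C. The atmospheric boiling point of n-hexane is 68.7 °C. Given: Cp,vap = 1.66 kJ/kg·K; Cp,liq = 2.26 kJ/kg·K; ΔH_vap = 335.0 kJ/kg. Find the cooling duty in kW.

Q_c = 1170 kW

vapour 96.3→68.7 °C: -45.816 kJ/kg
condensation at 68.7 °C: -335 kJ/kg
liquid 68.7→-35.4 °C: -235.27 kJ/kg
Δh = -45.816 + -335 + -235.27 = -616.08 kJ/kg
Q = ṁ·Δh = 114.1 kg/min × -616.08 kJ/kg = -70295 kJ/min
|Q| = 1171.6 kW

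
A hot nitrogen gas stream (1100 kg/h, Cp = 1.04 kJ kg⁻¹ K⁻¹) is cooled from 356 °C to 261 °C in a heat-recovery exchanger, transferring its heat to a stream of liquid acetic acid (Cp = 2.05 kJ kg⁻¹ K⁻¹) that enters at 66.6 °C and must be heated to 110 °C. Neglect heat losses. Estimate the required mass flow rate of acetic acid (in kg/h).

Heat released by hot stream: Q = 1100 × 1.04 × (356 − 261) = 108680 kJ/h
Energy balance on cold side (adiabatic exchanger): Q = ṁ_c·Cp_c·(T_c,out − T_c,in)
ṁ_c = 108680 / [2.05 × (110 − 66.6)] = 1221.5 kg/h

ṁ_c = 1220 kg/h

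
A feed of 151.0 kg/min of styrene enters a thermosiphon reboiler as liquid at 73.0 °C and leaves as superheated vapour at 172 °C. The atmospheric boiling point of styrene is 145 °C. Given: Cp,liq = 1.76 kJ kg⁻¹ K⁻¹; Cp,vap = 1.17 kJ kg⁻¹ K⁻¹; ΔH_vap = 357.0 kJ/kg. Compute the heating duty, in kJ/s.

Q = 1300 kJ/s

liquid 73.0→145 °C: 126.72 kJ/kg
vaporisation at 145 °C: 357 kJ/kg
vapour 145→172 °C: 31.59 kJ/kg
Δh = 126.72 + 357 + 31.59 = 515.31 kJ/kg
Q = ṁ·Δh = 151.0 kg/min × 515.31 kJ/kg = 77812 kJ/min
|Q| = 1296.9 kW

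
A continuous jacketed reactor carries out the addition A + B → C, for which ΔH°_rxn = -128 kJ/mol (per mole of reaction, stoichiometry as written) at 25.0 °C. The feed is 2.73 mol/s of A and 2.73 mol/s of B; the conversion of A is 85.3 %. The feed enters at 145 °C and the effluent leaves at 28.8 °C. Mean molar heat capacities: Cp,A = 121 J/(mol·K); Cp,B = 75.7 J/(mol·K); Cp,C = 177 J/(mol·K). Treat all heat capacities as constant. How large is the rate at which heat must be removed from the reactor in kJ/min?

Extent of reaction ξ = 0.853 × 2.73 = 2.3287 mol/s
Reaction term: ξ·ΔH°_rxn = 2.3287 × -128 = -298.07 kJ/s
Sensible, feed 145→25 °C: -64.439 kJ/s
Outlet flows (mol/s): A 0.40131, B 0.40131, C 2.3287
Sensible, products 25→28.8 °C: 1.8662 kJ/s
Q = ΔH = -360.64 kJ/s = -360.64 kW
Heat removed = 21639 kJ/min

Q_out = 21600 kJ/min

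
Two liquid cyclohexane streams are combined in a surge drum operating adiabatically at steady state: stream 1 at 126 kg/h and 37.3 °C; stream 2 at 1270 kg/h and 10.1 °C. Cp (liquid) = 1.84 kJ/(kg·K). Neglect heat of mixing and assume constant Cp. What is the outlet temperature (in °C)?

No heat crosses the boundary, so H_out = H_in.
T_out = Σ ṁᵢCp,ᵢTᵢ / Σ ṁᵢCp,ᵢ
      = 32249 / 2568.6 = 12.555 °C

T_out = 12.6 °C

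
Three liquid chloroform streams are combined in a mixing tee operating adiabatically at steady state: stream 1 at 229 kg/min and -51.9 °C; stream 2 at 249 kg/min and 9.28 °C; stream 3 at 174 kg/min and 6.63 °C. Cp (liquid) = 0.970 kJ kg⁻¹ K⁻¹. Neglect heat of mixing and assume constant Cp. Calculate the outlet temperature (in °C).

No heat crosses the boundary, so H_out = H_in.
Σ ṁᵢCp,ᵢTᵢ = 229×0.970×-51.9 + 249×0.970×9.28 + 174×0.970×6.63 = -8168.1
Σ ṁᵢCp,ᵢ = 229×0.970 + 249×0.970 + 174×0.970 = 632.44
T_out = -8168.1 / 632.44 = -12.915 °C

T_out = -12.9 °C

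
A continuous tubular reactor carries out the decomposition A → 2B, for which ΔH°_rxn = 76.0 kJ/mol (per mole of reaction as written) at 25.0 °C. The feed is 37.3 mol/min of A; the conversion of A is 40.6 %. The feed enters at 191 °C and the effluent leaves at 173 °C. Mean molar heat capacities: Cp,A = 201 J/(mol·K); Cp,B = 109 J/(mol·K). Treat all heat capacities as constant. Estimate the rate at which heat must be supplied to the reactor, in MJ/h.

Q_in = 63.2 MJ/h

Extent of reaction ξ = 0.406 × 37.3 = 15.144 mol/min
Reaction term: ξ·ΔH°_rxn = 15.144 × 76.0 = 1150.9 kJ/min
Sensible, feed 191→25 °C: -1244.6 kJ/min
Outlet flows (mol/min): A 22.156, B 30.288
Sensible, products 25→173 °C: 1147.7 kJ/min
Q = ΔH = 1054.1 kJ/min = 17.568 kW
Heat supplied = 63.245 MJ/h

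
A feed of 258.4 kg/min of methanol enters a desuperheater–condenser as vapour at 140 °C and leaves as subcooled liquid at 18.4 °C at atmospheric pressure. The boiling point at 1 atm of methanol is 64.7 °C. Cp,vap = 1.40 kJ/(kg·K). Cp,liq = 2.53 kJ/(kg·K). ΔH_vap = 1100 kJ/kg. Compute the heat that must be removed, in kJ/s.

vapour 140→64.7 °C: -105.42 kJ/kg
condensation at 64.7 °C: -1100 kJ/kg
liquid 64.7→18.4 °C: -117.14 kJ/kg
Δh = -105.42 + -1100 + -117.14 = -1322.6 kJ/kg
Q = ṁ·Δh = 258.4 kg/min × -1322.6 kJ/kg = -341750 kJ/min
|Q| = 5695.8 kW

Q_c = 5700 kJ/s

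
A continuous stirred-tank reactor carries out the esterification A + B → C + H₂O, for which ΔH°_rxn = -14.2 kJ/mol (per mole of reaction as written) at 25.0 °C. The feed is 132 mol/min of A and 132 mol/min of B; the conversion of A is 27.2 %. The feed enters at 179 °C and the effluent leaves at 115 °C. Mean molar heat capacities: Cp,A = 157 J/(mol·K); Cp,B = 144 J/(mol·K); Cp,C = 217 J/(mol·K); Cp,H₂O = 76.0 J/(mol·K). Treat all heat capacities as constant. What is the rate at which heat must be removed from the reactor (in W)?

Extent of reaction ξ = 0.272 × 132 = 35.904 mol/min
Reaction term: ξ·ΔH°_rxn = 35.904 × -14.2 = -509.84 kJ/min
Sensible, feed 179→25 °C: -6118.7 kJ/min
Outlet flows (mol/min): A 96.096, B 96.096, C 35.904, H₂O 35.904
Sensible, products 25→115 °C: 3550 kJ/min
Q = ΔH = -3078.5 kJ/min = -51.309 kW
Heat removed = 51309 W

Q_out = 51300 W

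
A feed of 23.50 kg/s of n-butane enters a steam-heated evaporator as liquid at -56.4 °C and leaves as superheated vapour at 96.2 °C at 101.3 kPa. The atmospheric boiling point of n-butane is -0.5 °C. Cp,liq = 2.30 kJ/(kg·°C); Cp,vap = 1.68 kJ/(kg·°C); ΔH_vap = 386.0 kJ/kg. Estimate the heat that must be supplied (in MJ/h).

liquid -56.4→-0.5 °C: 128.57 kJ/kg
vaporisation at -0.5 °C: 386 kJ/kg
vapour -0.5→96.2 °C: 162.46 kJ/kg
Δh = 128.57 + 386 + 162.46 = 677.03 kJ/kg
Q = ṁ·Δh = 23.50 kg/s × 677.03 kJ/kg = 15910 kJ/s
|Q| = 15910 kW = 57276 MJ/h

Q = 57300 MJ/h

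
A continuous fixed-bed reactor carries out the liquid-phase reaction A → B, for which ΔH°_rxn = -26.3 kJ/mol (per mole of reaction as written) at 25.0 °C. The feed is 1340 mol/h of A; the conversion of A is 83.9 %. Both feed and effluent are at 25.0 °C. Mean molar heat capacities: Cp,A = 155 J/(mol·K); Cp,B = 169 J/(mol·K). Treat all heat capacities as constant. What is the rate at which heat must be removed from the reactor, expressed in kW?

Q_out = 8.21 kW

Extent of reaction ξ = 0.839 × 1340 = 1124.3 mol/h
Reaction term: ξ·ΔH°_rxn = 1124.3 × -26.3 = -29568 kJ/h
Q = ΔH = -29568 kJ/h = -8.2133 kW
Heat removed = 8.2133 kW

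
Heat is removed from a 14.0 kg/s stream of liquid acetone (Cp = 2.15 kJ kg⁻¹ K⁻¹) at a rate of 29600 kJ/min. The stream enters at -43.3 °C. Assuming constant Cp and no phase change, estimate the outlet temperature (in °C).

T_out = -59.7 °C

Q = 29600 kJ/min = 493.33 kJ/s
ΔT = Q/(ṁ·Cp) = 493.33/(14.0×2.15) = 16.39 K
T_out = -43.3 − 16.39 = -59.69 °C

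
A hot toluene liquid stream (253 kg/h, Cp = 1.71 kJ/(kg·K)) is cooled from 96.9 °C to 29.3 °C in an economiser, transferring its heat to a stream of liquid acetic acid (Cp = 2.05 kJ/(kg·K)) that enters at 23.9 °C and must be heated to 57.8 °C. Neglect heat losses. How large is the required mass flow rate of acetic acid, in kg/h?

ṁ_c = 421 kg/h

Heat released by hot stream: Q = 253 × 1.71 × (96.9 − 29.3) = 29246 kJ/h
Energy balance on cold side (adiabatic exchanger): Q = ṁ_c·Cp_c·(T_c,out − T_c,in)
ṁ_c = 29246 / [2.05 × (57.8 − 23.9)] = 420.83 kg/h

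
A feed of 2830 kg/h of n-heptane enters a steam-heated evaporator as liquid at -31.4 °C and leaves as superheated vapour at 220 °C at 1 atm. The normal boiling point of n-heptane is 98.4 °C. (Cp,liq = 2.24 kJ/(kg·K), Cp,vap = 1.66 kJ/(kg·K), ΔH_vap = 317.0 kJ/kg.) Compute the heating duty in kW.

liquid -31.4→98.4 °C: 290.75 kJ/kg
vaporisation at 98.4 °C: 317 kJ/kg
vapour 98.4→220 °C: 201.86 kJ/kg
Δh = 290.75 + 317 + 201.86 = 809.61 kJ/kg
Q = ṁ·Δh = 2830 kg/h × 809.61 kJ/kg = 2.2912e+06 kJ/h
|Q| = 636.44 kW

Q = 636 kW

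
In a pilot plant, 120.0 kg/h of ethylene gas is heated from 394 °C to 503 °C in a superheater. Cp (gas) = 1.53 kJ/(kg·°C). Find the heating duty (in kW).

Q = 5.56 kW

Q = ṁ·Cp·ΔT = 120.0 × 1.53 × (503 − 394) = 20012 kJ/h
Converting: 20012 / 3600 s = 5.559 kW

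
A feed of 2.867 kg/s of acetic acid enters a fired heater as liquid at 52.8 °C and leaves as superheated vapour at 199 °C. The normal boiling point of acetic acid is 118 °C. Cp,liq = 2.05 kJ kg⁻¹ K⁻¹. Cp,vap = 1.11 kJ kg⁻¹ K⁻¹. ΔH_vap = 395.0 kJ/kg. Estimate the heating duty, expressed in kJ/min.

liquid 52.8→118 °C: 133.66 kJ/kg
vaporisation at 118 °C: 395 kJ/kg
vapour 118→199 °C: 89.91 kJ/kg
Δh = 133.66 + 395 + 89.91 = 618.57 kJ/kg
Q = ṁ·Δh = 2.867 kg/s × 618.57 kJ/kg = 1773.4 kJ/s
|Q| = 1773.4 kW = 106410 kJ/min

Q = 106000 kJ/min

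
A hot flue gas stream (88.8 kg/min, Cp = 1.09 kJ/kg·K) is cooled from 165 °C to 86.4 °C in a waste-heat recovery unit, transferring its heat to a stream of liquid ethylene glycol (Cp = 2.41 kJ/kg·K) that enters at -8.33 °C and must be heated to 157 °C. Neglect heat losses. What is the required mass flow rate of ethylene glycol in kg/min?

ṁ_c = 19.1 kg/min

Heat released by hot stream: Q = 88.8 × 1.09 × (165 − 86.4) = 7607.9 kJ/min
Energy balance on cold side (adiabatic exchanger): Q = ṁ_c·Cp_c·(T_c,out − T_c,in)
ṁ_c = 7607.9 / [2.41 × (157 − -8.33)] = 19.094 kg/min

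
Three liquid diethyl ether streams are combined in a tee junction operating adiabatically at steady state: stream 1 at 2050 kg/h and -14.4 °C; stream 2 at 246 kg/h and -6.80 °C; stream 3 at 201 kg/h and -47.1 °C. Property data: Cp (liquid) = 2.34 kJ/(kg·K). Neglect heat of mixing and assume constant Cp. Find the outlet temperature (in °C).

T_out = -16.3 °C

Adiabatic, steady state ⇒ Σ ṁᵢCp,ᵢ(T_out − Tᵢ) = 0
T_out = Σ ṁᵢCp,ᵢTᵢ / Σ ṁᵢCp,ᵢ
      = -95144 / 5843 = -16.284 °C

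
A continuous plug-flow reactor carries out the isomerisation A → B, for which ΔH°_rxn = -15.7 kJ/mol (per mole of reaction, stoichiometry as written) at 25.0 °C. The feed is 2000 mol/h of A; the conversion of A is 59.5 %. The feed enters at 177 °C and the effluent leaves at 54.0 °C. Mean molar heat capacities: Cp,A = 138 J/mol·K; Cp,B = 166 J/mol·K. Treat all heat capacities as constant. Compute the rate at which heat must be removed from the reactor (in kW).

Q_out = 14.4 kW

Extent of reaction ξ = 0.595 × 2000 = 1190 mol/h
Reaction term: ξ·ΔH°_rxn = 1190 × -15.7 = -18683 kJ/h
Sensible, feed 177→25 °C: -41952 kJ/h
Outlet flows (mol/h): A 810, B 1190
Sensible, products 25→54.0 °C: 8970.3 kJ/h
Q = ΔH = -51665 kJ/h = -14.351 kW
Heat removed = 14.351 kW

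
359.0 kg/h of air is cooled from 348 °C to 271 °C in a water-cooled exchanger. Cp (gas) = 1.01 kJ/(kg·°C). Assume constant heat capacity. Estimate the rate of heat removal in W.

Q = ṁ·Cp·ΔT = 359.0 × 1.01 × (271 − 348) = -27919 kJ/h
Converting: 27919 / 3600 s = 7.7554 kW
Cooling duty = 7755.4 W

Q_c = 7760 W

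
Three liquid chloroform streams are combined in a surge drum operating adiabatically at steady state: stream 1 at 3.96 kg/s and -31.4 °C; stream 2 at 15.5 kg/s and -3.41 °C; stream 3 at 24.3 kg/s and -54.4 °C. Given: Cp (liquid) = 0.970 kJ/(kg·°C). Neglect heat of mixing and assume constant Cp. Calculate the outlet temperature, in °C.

T_out = -34.3 °C

Energy balance with Q = 0: Σ ṁᵢCp,ᵢ(T_out − Tᵢ) = 0
Σ ṁᵢCp,ᵢTᵢ = 3.96×0.970×-31.4 + 15.5×0.970×-3.41 + 24.3×0.970×-54.4 = -1454.1
Σ ṁᵢCp,ᵢ = 3.96×0.970 + 15.5×0.970 + 24.3×0.970 = 42.447
T_out = -1454.1 / 42.447 = -34.258 °C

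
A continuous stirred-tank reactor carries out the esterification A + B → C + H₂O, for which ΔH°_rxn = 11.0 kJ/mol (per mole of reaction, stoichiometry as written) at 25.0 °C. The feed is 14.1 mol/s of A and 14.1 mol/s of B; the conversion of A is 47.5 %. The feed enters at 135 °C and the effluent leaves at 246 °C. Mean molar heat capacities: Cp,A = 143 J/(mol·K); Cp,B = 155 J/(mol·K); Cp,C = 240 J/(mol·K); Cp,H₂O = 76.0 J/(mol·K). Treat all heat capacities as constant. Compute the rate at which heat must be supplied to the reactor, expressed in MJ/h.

Q_in = 2040 MJ/h

Extent of reaction ξ = 0.475 × 14.1 = 6.6975 mol/s
Reaction term: ξ·ΔH°_rxn = 6.6975 × 11.0 = 73.672 kJ/s
Sensible, feed 135→25 °C: -462.2 kJ/s
Outlet flows (mol/s): A 7.4025, B 7.4025, C 6.6975, H₂O 6.6975
Sensible, products 25→246 °C: 955.24 kJ/s
Q = ΔH = 566.71 kJ/s = 566.71 kW
Heat supplied = 2040.2 MJ/h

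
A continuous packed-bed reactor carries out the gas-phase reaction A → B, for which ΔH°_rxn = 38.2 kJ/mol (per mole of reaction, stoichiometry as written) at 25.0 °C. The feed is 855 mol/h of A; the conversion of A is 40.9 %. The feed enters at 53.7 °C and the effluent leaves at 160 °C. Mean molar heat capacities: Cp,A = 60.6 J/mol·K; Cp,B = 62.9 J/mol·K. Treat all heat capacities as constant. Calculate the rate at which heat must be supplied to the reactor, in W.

Q_in = 5270 W

Extent of reaction ξ = 0.409 × 855 = 349.69 mol/h
Reaction term: ξ·ΔH°_rxn = 349.69 × 38.2 = 13358 kJ/h
Sensible, feed 53.7→25 °C: -1487 kJ/h
Outlet flows (mol/h): A 505.31, B 349.69
Sensible, products 25→160 °C: 7103.3 kJ/h
Q = ΔH = 18975 kJ/h = 5.2707 kW
Heat supplied = 5270.7 W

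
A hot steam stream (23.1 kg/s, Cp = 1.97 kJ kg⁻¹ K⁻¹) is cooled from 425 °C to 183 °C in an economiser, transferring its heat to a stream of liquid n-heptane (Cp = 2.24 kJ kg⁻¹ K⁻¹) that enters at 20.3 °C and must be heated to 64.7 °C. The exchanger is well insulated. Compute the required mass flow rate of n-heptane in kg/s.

ṁ_c = 111 kg/s

Heat released by hot stream: Q = 23.1 × 1.97 × (425 − 183) = 11013 kJ/s
Energy balance on cold side (adiabatic exchanger): Q = ṁ_c·Cp_c·(T_c,out − T_c,in)
ṁ_c = 11013 / [2.24 × (64.7 − 20.3)] = 110.73 kg/s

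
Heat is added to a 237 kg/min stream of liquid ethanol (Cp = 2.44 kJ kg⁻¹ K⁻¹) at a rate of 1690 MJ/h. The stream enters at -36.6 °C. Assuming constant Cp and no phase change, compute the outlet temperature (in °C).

T_out = 12.1 °C

Q = 1690 MJ/h = 28167 kJ/min
ΔT = Q/(ṁ·Cp) = 28167/(237×2.44) = 48.708 K
T_out = -36.6 + 48.708 = 12.108 °C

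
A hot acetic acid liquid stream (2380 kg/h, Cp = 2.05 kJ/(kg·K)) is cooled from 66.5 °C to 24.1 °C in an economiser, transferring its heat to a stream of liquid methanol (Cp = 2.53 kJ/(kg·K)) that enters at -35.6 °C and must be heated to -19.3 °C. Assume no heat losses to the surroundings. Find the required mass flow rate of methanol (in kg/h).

Heat released by hot stream: Q = 2380 × 2.05 × (66.5 − 24.1) = 206870 kJ/h
Energy balance on cold side (adiabatic exchanger): Q = ṁ_c·Cp_c·(T_c,out − T_c,in)
ṁ_c = 206870 / [2.53 × (-19.3 − -35.6)] = 5016.4 kg/h

ṁ_c = 5020 kg/h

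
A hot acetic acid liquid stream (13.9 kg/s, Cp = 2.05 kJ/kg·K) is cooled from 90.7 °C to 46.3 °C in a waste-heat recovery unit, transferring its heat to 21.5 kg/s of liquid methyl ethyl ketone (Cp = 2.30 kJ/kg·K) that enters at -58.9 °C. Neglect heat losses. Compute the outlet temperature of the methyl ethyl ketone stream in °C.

T_c,out = -33.3 °C

Heat released by hot stream: Q = 13.9 × 2.05 × (90.7 − 46.3) = 1265.2 kJ/s
Energy balance on cold side (adiabatic exchanger): Q = ṁ_c·Cp_c·(T_c,out − T_c,in)
T_c,out = -58.9 + 1265.2/(21.5 × 2.30) = -33.315 °C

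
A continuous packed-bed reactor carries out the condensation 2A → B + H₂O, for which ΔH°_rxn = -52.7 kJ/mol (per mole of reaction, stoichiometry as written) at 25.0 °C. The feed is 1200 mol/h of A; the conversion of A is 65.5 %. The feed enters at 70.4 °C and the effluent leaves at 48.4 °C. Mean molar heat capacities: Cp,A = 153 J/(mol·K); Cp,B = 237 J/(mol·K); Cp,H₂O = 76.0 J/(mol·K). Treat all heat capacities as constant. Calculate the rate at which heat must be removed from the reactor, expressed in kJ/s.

Extent of reaction ξ = 0.655 × 1200 / 2 = 393 mol/h
Reaction term: ξ·ΔH°_rxn = 393 × -52.7 = -20711 kJ/h
Sensible, feed 70.4→25 °C: -8335.4 kJ/h
Outlet flows (mol/h): A 414, B 393, H₂O 393
Sensible, products 25→48.4 °C: 4360.6 kJ/h
Q = ΔH = -24686 kJ/h = -6.8572 kW
Heat removed = 6.8572 kJ/s

Q_out = 6.86 kJ/s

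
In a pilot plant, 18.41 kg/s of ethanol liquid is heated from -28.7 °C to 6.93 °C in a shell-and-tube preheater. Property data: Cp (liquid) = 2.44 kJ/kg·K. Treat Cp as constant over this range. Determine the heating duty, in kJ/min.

Q = 96000 kJ/min

Q = ṁ·Cp·ΔT = 18.41 × 2.44 × (6.93 − -28.7) = 1600.5 kJ/s
Heating duty = 96031 kJ/min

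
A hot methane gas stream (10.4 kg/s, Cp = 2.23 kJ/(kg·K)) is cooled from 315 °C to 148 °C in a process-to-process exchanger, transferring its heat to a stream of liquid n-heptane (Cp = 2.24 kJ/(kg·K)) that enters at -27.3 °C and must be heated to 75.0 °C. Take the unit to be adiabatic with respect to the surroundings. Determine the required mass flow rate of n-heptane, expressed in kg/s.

ṁ_c = 16.9 kg/s

Heat released by hot stream: Q = 10.4 × 2.23 × (315 − 148) = 3873.1 kJ/s
Energy balance on cold side (adiabatic exchanger): Q = ṁ_c·Cp_c·(T_c,out − T_c,in)
ṁ_c = 3873.1 / [2.24 × (75.0 − -27.3)] = 16.902 kg/s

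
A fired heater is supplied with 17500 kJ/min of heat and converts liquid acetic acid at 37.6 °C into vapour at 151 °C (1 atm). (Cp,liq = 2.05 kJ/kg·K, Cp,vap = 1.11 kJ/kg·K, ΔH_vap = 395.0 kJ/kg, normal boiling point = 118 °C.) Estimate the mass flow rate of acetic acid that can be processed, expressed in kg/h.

ṁ = 1760 kg/h

Δh = 2.05×(118−37.6) + 395.0 + 1.11×(151−118) = 596.45 kJ/kg
Q = 17500 kJ/min = 291.67 kJ/s = 1.05e+06 kJ/h
ṁ = Q/Δh = 1.05e+06 / 596.45 = 1760.4 kg/h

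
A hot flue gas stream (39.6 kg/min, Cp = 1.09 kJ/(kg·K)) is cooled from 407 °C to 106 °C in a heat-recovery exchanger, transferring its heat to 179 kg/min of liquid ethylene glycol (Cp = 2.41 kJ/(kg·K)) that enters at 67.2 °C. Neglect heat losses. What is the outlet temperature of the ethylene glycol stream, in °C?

T_c,out = 97.3 °C

Heat released by hot stream: Q = 39.6 × 1.09 × (407 − 106) = 12992 kJ/min
Energy balance on cold side (adiabatic exchanger): Q = ṁ_c·Cp_c·(T_c,out − T_c,in)
T_c,out = 67.2 + 12992/(179 × 2.41) = 97.317 °C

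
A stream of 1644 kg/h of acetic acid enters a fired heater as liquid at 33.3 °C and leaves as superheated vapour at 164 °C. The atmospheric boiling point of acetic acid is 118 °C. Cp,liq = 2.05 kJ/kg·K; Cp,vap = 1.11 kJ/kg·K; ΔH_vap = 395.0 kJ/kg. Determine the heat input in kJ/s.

liquid 33.3→118 °C: 173.63 kJ/kg
vaporisation at 118 °C: 395 kJ/kg
vapour 118→164 °C: 51.06 kJ/kg
Δh = 173.63 + 395 + 51.06 = 619.69 kJ/kg
Q = ṁ·Δh = 1644 kg/h × 619.69 kJ/kg = 1.0188e+06 kJ/h
|Q| = 282.99 kW

Q = 283 kJ/s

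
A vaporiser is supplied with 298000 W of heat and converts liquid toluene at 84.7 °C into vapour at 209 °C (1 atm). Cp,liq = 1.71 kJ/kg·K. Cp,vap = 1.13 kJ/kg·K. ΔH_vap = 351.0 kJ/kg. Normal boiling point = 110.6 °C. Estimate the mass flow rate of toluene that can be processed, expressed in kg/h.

Δh = 1.71×(110.6−84.7) + 351.0 + 1.13×(209−110.6) = 506.48 kJ/kg
Q = 298000 W = 298 kJ/s = 1.0728e+06 kJ/h
ṁ = Q/Δh = 1.0728e+06 / 506.48 = 2118.1 kg/h

ṁ = 2120 kg/h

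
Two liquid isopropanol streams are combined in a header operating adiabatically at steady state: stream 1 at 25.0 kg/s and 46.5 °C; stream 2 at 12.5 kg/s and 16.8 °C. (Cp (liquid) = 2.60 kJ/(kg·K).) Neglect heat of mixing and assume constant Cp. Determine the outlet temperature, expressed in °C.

T_out = 36.6 °C

Energy balance with Q = 0: Σ ṁᵢCp,ᵢ(T_out − Tᵢ) = 0
T_out = Σ ṁᵢCp,ᵢTᵢ / Σ ṁᵢCp,ᵢ
      = 3568.5 / 97.5 = 36.6 °C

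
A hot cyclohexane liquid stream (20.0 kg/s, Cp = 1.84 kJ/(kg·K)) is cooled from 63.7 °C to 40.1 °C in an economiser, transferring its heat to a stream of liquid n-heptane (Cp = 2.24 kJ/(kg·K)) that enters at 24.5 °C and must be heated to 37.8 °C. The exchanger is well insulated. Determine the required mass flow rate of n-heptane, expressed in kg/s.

Heat released by hot stream: Q = 20.0 × 1.84 × (63.7 − 40.1) = 868.48 kJ/s
Energy balance on cold side (adiabatic exchanger): Q = ṁ_c·Cp_c·(T_c,out − T_c,in)
ṁ_c = 868.48 / [2.24 × (37.8 − 24.5)] = 29.151 kg/s

ṁ_c = 29.2 kg/s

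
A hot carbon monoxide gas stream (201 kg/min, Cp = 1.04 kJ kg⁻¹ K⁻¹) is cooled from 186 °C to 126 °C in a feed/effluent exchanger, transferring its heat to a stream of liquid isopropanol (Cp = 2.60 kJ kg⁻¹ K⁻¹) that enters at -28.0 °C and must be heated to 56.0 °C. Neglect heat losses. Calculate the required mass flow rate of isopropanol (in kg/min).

Heat released by hot stream: Q = 201 × 1.04 × (186 − 126) = 12542 kJ/min
Energy balance on cold side (adiabatic exchanger): Q = ṁ_c·Cp_c·(T_c,out − T_c,in)
ṁ_c = 12542 / [2.60 × (56.0 − -28.0)] = 57.429 kg/min

ṁ_c = 57.4 kg/min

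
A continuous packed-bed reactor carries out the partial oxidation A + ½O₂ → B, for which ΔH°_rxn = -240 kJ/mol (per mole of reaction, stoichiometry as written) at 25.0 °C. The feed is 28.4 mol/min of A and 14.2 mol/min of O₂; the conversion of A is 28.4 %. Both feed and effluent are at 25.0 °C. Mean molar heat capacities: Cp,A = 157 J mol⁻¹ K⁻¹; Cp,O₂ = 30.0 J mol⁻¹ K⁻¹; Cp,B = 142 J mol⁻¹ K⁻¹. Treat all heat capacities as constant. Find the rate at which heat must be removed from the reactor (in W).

Q_out = 32300 W

Extent of reaction ξ = 0.284 × 28.4 = 8.0656 mol/min
Reaction term: ξ·ΔH°_rxn = 8.0656 × -240 = -1935.7 kJ/min
Q = ΔH = -1935.7 kJ/min = -32.262 kW
Heat removed = 32262 W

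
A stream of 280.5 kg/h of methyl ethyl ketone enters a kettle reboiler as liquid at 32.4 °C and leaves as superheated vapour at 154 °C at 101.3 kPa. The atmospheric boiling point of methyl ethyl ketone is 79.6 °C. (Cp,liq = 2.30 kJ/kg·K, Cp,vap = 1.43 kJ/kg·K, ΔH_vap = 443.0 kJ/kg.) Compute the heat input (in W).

liquid 32.4→79.6 °C: 108.56 kJ/kg
vaporisation at 79.6 °C: 443 kJ/kg
vapour 79.6→154 °C: 106.39 kJ/kg
Δh = 108.56 + 443 + 106.39 = 657.95 kJ/kg
Q = ṁ·Δh = 280.5 kg/h × 657.95 kJ/kg = 184560 kJ/h
|Q| = 51.265 kW = 51265 W

Q = 51300 W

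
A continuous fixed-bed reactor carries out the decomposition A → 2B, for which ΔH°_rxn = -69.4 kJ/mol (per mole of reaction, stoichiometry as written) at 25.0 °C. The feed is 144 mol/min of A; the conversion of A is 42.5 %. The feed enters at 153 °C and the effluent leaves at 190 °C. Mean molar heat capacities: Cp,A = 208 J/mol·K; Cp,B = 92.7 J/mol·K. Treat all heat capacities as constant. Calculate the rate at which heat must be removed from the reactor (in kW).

Extent of reaction ξ = 0.425 × 144 = 61.2 mol/min
Reaction term: ξ·ΔH°_rxn = 61.2 × -69.4 = -4247.3 kJ/min
Sensible, feed 153→25 °C: -3833.9 kJ/min
Outlet flows (mol/min): A 82.8, B 122.4
Sensible, products 25→190 °C: 4713.9 kJ/min
Q = ΔH = -3367.3 kJ/min = -56.121 kW
Heat removed = 56.121 kW

Q_out = 56.1 kW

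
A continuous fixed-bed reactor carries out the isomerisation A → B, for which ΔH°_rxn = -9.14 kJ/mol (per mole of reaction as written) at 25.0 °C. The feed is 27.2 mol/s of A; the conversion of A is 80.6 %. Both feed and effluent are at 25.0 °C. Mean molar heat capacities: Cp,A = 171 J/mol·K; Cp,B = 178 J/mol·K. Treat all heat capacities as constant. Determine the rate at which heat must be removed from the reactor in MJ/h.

Q_out = 721 MJ/h

Extent of reaction ξ = 0.806 × 27.2 = 21.923 mol/s
Reaction term: ξ·ΔH°_rxn = 21.923 × -9.14 = -200.38 kJ/s
Q = ΔH = -200.38 kJ/s = -200.38 kW
Heat removed = 721.36 MJ/h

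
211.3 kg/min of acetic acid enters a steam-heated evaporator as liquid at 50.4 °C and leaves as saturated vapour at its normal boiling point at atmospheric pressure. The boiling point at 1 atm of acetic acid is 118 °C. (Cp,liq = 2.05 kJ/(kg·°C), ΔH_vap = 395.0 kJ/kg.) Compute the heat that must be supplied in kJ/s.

Q = 1880 kJ/s

liquid 50.4→118 °C: 138.58 kJ/kg
vaporisation at 118 °C: 395 kJ/kg
Δh = 138.58 + 395 = 533.58 kJ/kg
Q = ṁ·Δh = 211.3 kg/min × 533.58 kJ/kg = 112750 kJ/min
|Q| = 1879.1 kW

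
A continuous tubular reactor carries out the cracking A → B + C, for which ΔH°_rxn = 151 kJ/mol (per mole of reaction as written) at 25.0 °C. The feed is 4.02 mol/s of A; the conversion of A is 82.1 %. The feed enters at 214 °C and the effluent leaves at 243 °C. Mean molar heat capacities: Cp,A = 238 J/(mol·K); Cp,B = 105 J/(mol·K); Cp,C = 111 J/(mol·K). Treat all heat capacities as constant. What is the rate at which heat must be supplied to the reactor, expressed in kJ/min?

Q_in = 30600 kJ/min

Extent of reaction ξ = 0.821 × 4.02 = 3.3004 mol/s
Reaction term: ξ·ΔH°_rxn = 3.3004 × 151 = 498.36 kJ/s
Sensible, feed 214→25 °C: -180.83 kJ/s
Outlet flows (mol/s): A 0.71958, B 3.3004, C 3.3004
Sensible, products 25→243 °C: 192.74 kJ/s
Q = ΔH = 510.28 kJ/s = 510.28 kW
Heat supplied = 30617 kJ/min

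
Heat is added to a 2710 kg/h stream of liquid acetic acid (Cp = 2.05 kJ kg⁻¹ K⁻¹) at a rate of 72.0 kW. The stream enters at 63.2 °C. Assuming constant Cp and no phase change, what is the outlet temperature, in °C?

Q = 72.0 kW = 259200 kJ/h
ΔT = Q/(ṁ·Cp) = 259200/(2710×2.05) = 46.656 K
T_out = 63.2 + 46.656 = 109.86 °C

T_out = 110 °C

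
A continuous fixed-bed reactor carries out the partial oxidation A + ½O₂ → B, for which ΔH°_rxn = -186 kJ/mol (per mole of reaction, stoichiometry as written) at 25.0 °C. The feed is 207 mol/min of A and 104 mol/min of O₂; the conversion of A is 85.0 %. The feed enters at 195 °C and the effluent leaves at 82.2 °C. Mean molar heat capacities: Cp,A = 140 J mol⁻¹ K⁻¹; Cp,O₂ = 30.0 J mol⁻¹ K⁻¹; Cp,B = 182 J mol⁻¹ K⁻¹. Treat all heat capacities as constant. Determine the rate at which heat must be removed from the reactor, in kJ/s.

Extent of reaction ξ = 0.850 × 207 = 175.95 mol/min
Reaction term: ξ·ΔH°_rxn = 175.95 × -186 = -32727 kJ/min
Sensible, feed 195→25 °C: -5457 kJ/min
Outlet flows (mol/min): A 31.05, O₂ 16.025, B 175.95
Sensible, products 25→82.2 °C: 2107.9 kJ/min
Q = ΔH = -36076 kJ/min = -601.26 kW
Heat removed = 601.26 kJ/s

Q_out = 601 kJ/s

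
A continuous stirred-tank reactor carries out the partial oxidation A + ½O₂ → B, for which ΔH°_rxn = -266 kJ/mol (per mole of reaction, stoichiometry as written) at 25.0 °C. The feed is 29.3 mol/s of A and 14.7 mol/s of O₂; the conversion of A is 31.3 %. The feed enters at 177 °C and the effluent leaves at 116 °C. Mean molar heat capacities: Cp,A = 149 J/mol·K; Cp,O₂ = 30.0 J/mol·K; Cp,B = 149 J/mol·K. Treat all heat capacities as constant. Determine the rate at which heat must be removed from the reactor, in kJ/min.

Extent of reaction ξ = 0.313 × 29.3 = 9.1709 mol/s
Reaction term: ξ·ΔH°_rxn = 9.1709 × -266 = -2439.5 kJ/s
Sensible, feed 177→25 °C: -730.62 kJ/s
Outlet flows (mol/s): A 20.129, O₂ 10.115, B 9.1709
Sensible, products 25→116 °C: 424.89 kJ/s
Q = ΔH = -2745.2 kJ/s = -2745.2 kW
Heat removed = 164710 kJ/min

Q_out = 165000 kJ/min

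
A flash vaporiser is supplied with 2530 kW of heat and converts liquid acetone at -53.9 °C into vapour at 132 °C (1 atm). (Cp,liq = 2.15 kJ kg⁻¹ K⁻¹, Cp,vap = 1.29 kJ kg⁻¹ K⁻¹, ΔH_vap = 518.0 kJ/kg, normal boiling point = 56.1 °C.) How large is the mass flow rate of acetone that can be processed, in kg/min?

ṁ = 178 kg/min

Δh = 2.15×(56.1−-53.9) + 518.0 + 1.29×(132−56.1) = 852.41 kJ/kg
Q = 2530 kW = 2530 kJ/s = 151800 kJ/min
ṁ = Q/Δh = 151800 / 852.41 = 178.08 kg/min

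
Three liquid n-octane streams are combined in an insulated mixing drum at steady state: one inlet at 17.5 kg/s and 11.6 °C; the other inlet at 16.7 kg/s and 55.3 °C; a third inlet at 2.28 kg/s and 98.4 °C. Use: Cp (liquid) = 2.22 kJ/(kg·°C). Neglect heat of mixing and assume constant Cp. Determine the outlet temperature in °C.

No heat crosses the boundary, so H_out = H_in.
Σ ṁᵢCp,ᵢTᵢ = 17.5×2.22×11.6 + 16.7×2.22×55.3 + 2.28×2.22×98.4 = 2998.9
Σ ṁᵢCp,ᵢ = 17.5×2.22 + 16.7×2.22 + 2.28×2.22 = 80.986
T_out = 2998.9 / 80.986 = 37.03 °C

T_out = 37.0 °C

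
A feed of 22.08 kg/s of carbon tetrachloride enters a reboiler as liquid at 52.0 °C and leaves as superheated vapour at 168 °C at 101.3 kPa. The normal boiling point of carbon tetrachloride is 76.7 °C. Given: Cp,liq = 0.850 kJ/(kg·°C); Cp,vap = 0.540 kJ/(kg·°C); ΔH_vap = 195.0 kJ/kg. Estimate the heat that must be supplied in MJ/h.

liquid 52.0→76.7 °C: 20.995 kJ/kg
vaporisation at 76.7 °C: 195 kJ/kg
vapour 76.7→168 °C: 49.302 kJ/kg
Δh = 20.995 + 195 + 49.302 = 265.3 kJ/kg
Q = ṁ·Δh = 22.08 kg/s × 265.3 kJ/kg = 5857.8 kJ/s
|Q| = 5857.8 kW = 21088 MJ/h

Q = 21100 MJ/h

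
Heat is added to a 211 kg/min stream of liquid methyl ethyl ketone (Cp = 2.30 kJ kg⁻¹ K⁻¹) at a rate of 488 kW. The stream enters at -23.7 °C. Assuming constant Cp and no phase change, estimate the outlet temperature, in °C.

Q = 488 kW = 29280 kJ/min
ΔT = Q/(ṁ·Cp) = 29280/(211×2.30) = 60.334 K
T_out = -23.7 + 60.334 = 36.634 °C

T_out = 36.6 °C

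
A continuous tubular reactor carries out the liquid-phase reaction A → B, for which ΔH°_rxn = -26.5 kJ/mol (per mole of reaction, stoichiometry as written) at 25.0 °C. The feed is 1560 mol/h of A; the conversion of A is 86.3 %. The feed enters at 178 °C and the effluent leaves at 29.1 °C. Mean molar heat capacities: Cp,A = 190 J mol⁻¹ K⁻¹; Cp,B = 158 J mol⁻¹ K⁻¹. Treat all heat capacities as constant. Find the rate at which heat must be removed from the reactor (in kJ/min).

Q_out = 1330 kJ/min

Extent of reaction ξ = 0.863 × 1560 = 1346.3 mol/h
Reaction term: ξ·ΔH°_rxn = 1346.3 × -26.5 = -35676 kJ/h
Sensible, feed 178→25 °C: -45349 kJ/h
Outlet flows (mol/h): A 213.72, B 1346.3
Sensible, products 25→29.1 °C: 1038.6 kJ/h
Q = ΔH = -79987 kJ/h = -22.219 kW
Heat removed = 1333.1 kJ/min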